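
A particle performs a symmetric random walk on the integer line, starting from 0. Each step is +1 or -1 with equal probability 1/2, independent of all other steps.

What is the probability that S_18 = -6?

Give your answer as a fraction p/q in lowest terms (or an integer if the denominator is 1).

To reach position -6 after 18 steps: need 6 steps of +1 and 12 of -1.
Favorable paths: C(18,6) = 18564
Total paths: 2^18 = 262144
P = 18564/262144 = 4641/65536

Answer: 4641/65536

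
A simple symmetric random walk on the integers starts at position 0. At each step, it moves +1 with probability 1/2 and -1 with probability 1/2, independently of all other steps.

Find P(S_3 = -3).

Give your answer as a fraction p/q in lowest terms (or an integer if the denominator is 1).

Answer: 1/8

Derivation:
To reach position -3 after 3 steps: need 0 steps of +1 and 3 of -1.
Favorable paths: C(3,0) = 1
Total paths: 2^3 = 8
P = 1/8 = 1/8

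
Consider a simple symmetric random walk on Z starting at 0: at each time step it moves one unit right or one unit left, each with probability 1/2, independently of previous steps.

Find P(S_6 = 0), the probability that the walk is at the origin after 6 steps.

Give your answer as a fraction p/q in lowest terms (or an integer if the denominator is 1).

Answer: 5/16

Derivation:
To return to 0 after 6 steps: need exactly 3 steps of +1 and 3 of -1.
Favorable paths: C(6,3) = 20
Total paths: 2^6 = 64
P = 20/64 = 5/16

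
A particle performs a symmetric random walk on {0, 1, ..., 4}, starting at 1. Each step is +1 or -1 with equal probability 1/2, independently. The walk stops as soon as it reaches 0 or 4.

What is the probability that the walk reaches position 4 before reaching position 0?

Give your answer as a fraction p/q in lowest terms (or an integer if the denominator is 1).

Answer: 1/4

Derivation:
Symmetric walk (p = 1/2): the harmonic-function argument gives P(hit 4 before 0 | start at 1) = a/N.
P = 1/4 = 1/4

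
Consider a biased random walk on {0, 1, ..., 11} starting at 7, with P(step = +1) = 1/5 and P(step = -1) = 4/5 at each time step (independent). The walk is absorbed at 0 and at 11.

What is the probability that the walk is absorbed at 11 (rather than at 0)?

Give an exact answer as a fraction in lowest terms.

Biased walk: p = 1/5, q = 4/5, r = q/p = 4
Gambler's ruin: P(hit 11 before 0 | start at 7) = (1 - r^a)/(1 - r^N)
r^7 = 16384; r^11 = 4194304
P = (1 - 16384) / (1 - 4194304) = -16383 / -4194303 = 5461/1398101

Answer: 5461/1398101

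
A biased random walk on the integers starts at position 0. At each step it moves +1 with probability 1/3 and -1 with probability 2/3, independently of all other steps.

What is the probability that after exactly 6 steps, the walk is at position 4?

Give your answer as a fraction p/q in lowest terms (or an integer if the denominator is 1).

To reach position 4 after 6 steps: need 5 steps of +1 and 1 step of -1.
Number of such sequences: C(6,5) = 6
Each has probability (1/3)^5 · (2/3)^1 = 2/729
P = 6 · 2/729 = 4/243

Answer: 4/243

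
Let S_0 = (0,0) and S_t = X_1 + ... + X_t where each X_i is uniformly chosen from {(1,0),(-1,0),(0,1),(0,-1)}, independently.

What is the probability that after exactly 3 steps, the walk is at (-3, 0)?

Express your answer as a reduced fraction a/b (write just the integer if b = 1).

Answer: 1/64

Derivation:
Let h be the number of horizontal steps (so 3-h are vertical). To end at (-3,0) need (h-3)/2 right-steps and ((3-h)+0)/2 up-steps.
Sum over h with 3 ≤ h ≤ 3, h ≡ 1 (mod 2), 3-h ≡ 0 (mod 2):
h=3: C(3,3)·C(3,0)·C(0,0) = 1·1·1 = 1
Total favorable: 1
Total paths: 4^3 = 64
P = 1/64 = 1/64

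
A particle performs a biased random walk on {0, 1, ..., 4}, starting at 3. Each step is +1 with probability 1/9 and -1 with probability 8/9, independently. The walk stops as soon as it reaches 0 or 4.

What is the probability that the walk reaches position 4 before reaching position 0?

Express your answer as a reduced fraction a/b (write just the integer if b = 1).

Biased walk: p = 1/9, q = 8/9, r = q/p = 8
Gambler's ruin: P(hit 4 before 0 | start at 3) = (1 - r^a)/(1 - r^N)
r^3 = 512; r^4 = 4096
P = (1 - 512) / (1 - 4096) = -511 / -4095 = 73/585

Answer: 73/585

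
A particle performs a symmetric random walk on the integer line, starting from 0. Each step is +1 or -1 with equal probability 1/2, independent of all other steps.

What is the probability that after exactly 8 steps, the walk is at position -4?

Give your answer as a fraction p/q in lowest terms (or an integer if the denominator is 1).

Answer: 7/64

Derivation:
To reach position -4 after 8 steps: need 2 steps of +1 and 6 of -1.
Favorable paths: C(8,2) = 28
Total paths: 2^8 = 256
P = 28/256 = 7/64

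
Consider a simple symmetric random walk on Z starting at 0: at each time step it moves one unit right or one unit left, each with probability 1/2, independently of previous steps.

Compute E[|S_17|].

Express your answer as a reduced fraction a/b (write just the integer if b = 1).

Answer: 109395/32768

Derivation:
S_17 takes values m ≡ 1 (mod 2) with |m| ≤ 17; P(S_17=m) = C(17,(17+m)/2)/2^17.
Total paths: 2^17 = 131072
Distribution: P(S=-17)=1/131072, P(S=-15)=17/131072, P(S=-13)=136/131072, P(S=-11)=680/131072, P(S=-9)=2380/131072, P(S=-7)=6188/131072, P(S=-5)=12376/131072, P(S=-3)=19448/131072, P(S=-1)=24310/131072, P(S=1)=24310/131072, P(S=3)=19448/131072, P(S=5)=12376/131072, P(S=7)=6188/131072, P(S=9)=2380/131072, P(S=11)=680/131072, P(S=13)=136/131072, P(S=15)=17/131072, P(S=17)=1/131072
E[|S_17|] = Σ_m |m|·P(S_17=m) = 437580/131072 = 109395/32768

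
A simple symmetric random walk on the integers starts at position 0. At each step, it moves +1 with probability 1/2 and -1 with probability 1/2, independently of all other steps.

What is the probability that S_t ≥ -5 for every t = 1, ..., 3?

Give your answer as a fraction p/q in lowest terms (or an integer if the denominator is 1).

Let f(t,s) = #length-t paths at position s with S_1..S_t all ≥ -5.
f(t,s) = f(t-1,s-1) + f(t-1,s+1) for s ≥ -5; f(t,s) = 0 for s < -5.
t=0: f(0,0)=1
t=1: f(1,-1)=1 f(1,1)=1
t=2: f(2,-2)=1 f(2,0)=2 f(2,2)=1
t=3: f(3,-3)=1 f(3,-1)=3 f(3,1)=3 f(3,3)=1
Σ_s f(3,s) = 8
P = 8/8 = 1

Answer: 1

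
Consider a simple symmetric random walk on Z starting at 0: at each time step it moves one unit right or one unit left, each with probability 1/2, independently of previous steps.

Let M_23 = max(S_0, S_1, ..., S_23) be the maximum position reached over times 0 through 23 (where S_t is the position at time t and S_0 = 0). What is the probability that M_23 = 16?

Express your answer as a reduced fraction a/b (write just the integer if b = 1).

Let M_23 = max(S_0,...,S_23). Use the reflection principle: for j ≥ 1, #{paths with M_23 ≥ j} = #{S_23 ≥ j} + #{S_23 ≥ j+1}.
By reflection, #{M_23 ≥ 16} = #{S_23 ≥ 16} + #{S_23 ≥ 17} = 2048 + 2048 = 4096.
#{M_23 ≥ 17} = #{S_23 ≥ 17} + #{S_23 ≥ 18} = 2048 + 277 = 2325.
#{M_23 = 16} = 4096 - 2325 = 1771.
P(M_23 = 16) = 1771/8388608 = 1771/8388608

Answer: 1771/8388608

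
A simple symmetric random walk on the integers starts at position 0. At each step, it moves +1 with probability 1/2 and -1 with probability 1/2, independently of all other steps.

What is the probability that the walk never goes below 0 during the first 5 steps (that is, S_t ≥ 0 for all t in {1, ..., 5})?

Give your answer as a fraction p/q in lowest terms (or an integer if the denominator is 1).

Let f(t,s) = #length-t paths at position s with S_1..S_t all ≥ 0.
f(t,s) = f(t-1,s-1) + f(t-1,s+1) for s ≥ 0; f(t,s) = 0 for s < 0.
t=0: f(0,0)=1
t=1: f(1,1)=1
t=2: f(2,0)=1 f(2,2)=1
t=3: f(3,1)=2 f(3,3)=1
t=4: f(4,0)=2 f(4,2)=3 f(4,4)=1
t=5: f(5,1)=5 f(5,3)=4 f(5,5)=1
Σ_s f(5,s) = 10
P = 10/32 = 5/16

Answer: 5/16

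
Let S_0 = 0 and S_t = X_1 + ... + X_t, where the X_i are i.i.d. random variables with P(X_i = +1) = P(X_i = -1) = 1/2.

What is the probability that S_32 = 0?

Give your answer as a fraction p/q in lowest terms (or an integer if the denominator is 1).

To return to 0 after 32 steps: need exactly 16 steps of +1 and 16 of -1.
Favorable paths: C(32,16) = 601080390
Total paths: 2^32 = 4294967296
P = 601080390/4294967296 = 300540195/2147483648

Answer: 300540195/2147483648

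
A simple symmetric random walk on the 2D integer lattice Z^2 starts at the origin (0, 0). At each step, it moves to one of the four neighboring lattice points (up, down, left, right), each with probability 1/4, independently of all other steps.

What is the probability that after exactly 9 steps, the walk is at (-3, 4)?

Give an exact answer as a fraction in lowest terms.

Let h be the number of horizontal steps (so 9-h are vertical). To end at (-3,4) need (h-3)/2 right-steps and ((9-h)+4)/2 up-steps.
Sum over h with 3 ≤ h ≤ 5, h ≡ 1 (mod 2), 9-h ≡ 0 (mod 2):
h=3: C(9,3)·C(3,0)·C(6,5) = 84·1·6 = 504
h=5: C(9,5)·C(5,1)·C(4,4) = 126·5·1 = 630
Total favorable: 1134
Total paths: 4^9 = 262144
P = 1134/262144 = 567/131072

Answer: 567/131072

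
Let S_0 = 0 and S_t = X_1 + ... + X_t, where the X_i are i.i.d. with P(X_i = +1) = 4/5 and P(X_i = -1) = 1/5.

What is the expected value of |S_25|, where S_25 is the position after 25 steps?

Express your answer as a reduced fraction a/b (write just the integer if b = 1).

Answer: 35765426146786873/2384185791015625

Derivation:
S_25 takes values m ≡ 1 (mod 2) with |m| ≤ 25; P(S_25=m) = C(25,(25+m)/2) · (4/5)^((25+m)/2) · (1/5)^((25-m)/2).
Distribution: P(S=-25)=1/298023223876953125, P(S=-23)=4/11920928955078125, P(S=-21)=192/11920928955078125, P(S=-19)=5888/11920928955078125, P(S=-17)=129536/11920928955078125, P(S=-15)=10881024/59604644775390625, P(S=-13)=29016064/11920928955078125, P(S=-11)=315031552/11920928955078125, P(S=-9)=2835283968/11920928955078125, P(S=-7)=21422145536/11920928955078125, P(S=-5)=685508657152/59604644775390625, P(S=-3)=747827625984/11920928955078125, P(S=-1)=3489862254592/11920928955078125, P(S=1)=13959449018368/11920928955078125, P(S=3)=47860968062976/11920928955078125, P(S=5)=701960864923648/59604644775390625, P(S=7)=350980432461824/11920928955078125, P(S=9)=743252680507392/11920928955078125, P(S=11)=1321338098679808/11920928955078125, P(S=13)=1947235092791296/11920928955078125, P(S=15)=11683410556747776/59604644775390625, P(S=17)=2225411534618624/11920928955078125, P(S=19)=1618481116086272/11920928955078125, P(S=21)=844424930131968/11920928955078125, P(S=23)=281474976710656/11920928955078125, P(S=25)=1125899906842624/298023223876953125
E[|S_25|] = Σ_m |m|·P(S_25=m) = 35765426146786873/2384185791015625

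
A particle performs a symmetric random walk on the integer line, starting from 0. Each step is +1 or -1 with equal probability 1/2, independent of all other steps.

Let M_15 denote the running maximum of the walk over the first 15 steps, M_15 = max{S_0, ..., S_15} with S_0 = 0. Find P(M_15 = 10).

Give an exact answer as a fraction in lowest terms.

Answer: 105/32768

Derivation:
Let M_15 = max(S_0,...,S_15). Use the reflection principle: for j ≥ 1, #{paths with M_15 ≥ j} = #{S_15 ≥ j} + #{S_15 ≥ j+1}.
By reflection, #{M_15 ≥ 10} = #{S_15 ≥ 10} + #{S_15 ≥ 11} = 121 + 121 = 242.
#{M_15 ≥ 11} = #{S_15 ≥ 11} + #{S_15 ≥ 12} = 121 + 16 = 137.
#{M_15 = 10} = 242 - 137 = 105.
P(M_15 = 10) = 105/32768 = 105/32768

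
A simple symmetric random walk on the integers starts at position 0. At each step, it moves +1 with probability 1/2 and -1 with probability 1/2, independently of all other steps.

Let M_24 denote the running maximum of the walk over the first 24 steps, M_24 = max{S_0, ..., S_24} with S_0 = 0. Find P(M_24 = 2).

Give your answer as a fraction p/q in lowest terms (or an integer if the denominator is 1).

Let M_24 = max(S_0,...,S_24). Use the reflection principle: for j ≥ 1, #{paths with M_24 ≥ j} = #{S_24 ≥ j} + #{S_24 ≥ j+1}.
By reflection, #{M_24 ≥ 2} = #{S_24 ≥ 2} + #{S_24 ≥ 3} = 7036530 + 4540386 = 11576916.
#{M_24 ≥ 3} = #{S_24 ≥ 3} + #{S_24 ≥ 4} = 4540386 + 4540386 = 9080772.
#{M_24 = 2} = 11576916 - 9080772 = 2496144.
P(M_24 = 2) = 2496144/16777216 = 156009/1048576

Answer: 156009/1048576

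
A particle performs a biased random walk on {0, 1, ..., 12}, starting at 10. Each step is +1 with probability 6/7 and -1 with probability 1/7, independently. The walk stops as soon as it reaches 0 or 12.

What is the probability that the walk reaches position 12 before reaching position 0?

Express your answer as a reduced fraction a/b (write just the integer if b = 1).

Biased walk: p = 6/7, q = 1/7, r = q/p = 1/6
Gambler's ruin: P(hit 12 before 0 | start at 10) = (1 - r^a)/(1 - r^N)
r^10 = 1/60466176; r^12 = 1/2176782336
P = (1 - 1/60466176) / (1 - 1/2176782336) = 60466175/60466176 / 2176782335/2176782336 = 62193780/62193781

Answer: 62193780/62193781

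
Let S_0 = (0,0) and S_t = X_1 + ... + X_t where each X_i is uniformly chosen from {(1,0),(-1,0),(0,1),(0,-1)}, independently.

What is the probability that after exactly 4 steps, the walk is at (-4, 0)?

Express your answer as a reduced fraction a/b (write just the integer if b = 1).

Answer: 1/256

Derivation:
Let h be the number of horizontal steps (so 4-h are vertical). To end at (-4,0) need (h-4)/2 right-steps and ((4-h)+0)/2 up-steps.
Sum over h with 4 ≤ h ≤ 4, h ≡ 0 (mod 2), 4-h ≡ 0 (mod 2):
h=4: C(4,4)·C(4,0)·C(0,0) = 1·1·1 = 1
Total favorable: 1
Total paths: 4^4 = 256
P = 1/256 = 1/256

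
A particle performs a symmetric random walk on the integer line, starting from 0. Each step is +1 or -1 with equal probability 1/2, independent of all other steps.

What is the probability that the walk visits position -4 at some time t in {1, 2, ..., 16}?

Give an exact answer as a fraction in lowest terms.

Count via complement. Let g(t,s) = #length-t paths at position s with S_1..S_t all ≠ -4.
g(t,s) = g(t-1,s-1) + g(t-1,s+1) for s ≠ -4; g(t,-4) = 0.
t=0: g(0,0)=1
t=1: g(1,-1)=1 g(1,1)=1
t=2: g(2,-2)=1 g(2,0)=2 g(2,2)=1
t=3: g(3,-3)=1 g(3,-1)=3 g(3,1)=3 g(3,3)=1
t=4: g(4,-2)=4 g(4,0)=6 g(4,2)=4 g(4,4)=1
t=5: g(5,-3)=4 g(5,-1)=10 g(5,1)=10 g(5,3)=5 g(5,5)=1
t=6: g(6,-2)=14 g(6,0)=20 g(6,2)=15 g(6,4)=6 g(6,6)=1
t=7: g(7,-3)=14 g(7,-1)=34 g(7,1)=35 g(7,3)=21 g(7,5)=7 g(7,7)=1
t=8: g(8,-2)=48 g(8,0)=69 g(8,2)=56 g(8,4)=28 g(8,6)=8 g(8,8)=1
t=9: g(9,-3)=48 g(9,-1)=117 g(9,1)=125 g(9,3)=84 g(9,5)=36 g(9,7)=9 g(9,9)=1
t=10: g(10,-2)=165 g(10,0)=242 g(10,2)=209 g(10,4)=120 g(10,6)=45 g(10,8)=10 g(10,10)=1
t=11: g(11,-3)=165 g(11,-1)=407 g(11,1)=451 g(11,3)=329 g(11,5)=165 g(11,7)=55 g(11,9)=11 g(11,11)=1
t=12: g(12,-2)=572 g(12,0)=858 g(12,2)=780 g(12,4)=494 g(12,6)=220 g(12,8)=66 g(12,10)=12 g(12,12)=1
t=13: g(13,-3)=572 g(13,-1)=1430 g(13,1)=1638 g(13,3)=1274 g(13,5)=714 g(13,7)=286 g(13,9)=78 g(13,11)=13 g(13,13)=1
t=14: g(14,-2)=2002 g(14,0)=3068 g(14,2)=2912 g(14,4)=1988 g(14,6)=1000 g(14,8)=364 g(14,10)=91 g(14,12)=14 g(14,14)=1
t=15: g(15,-3)=2002 g(15,-1)=5070 g(15,1)=5980 g(15,3)=4900 g(15,5)=2988 g(15,7)=1364 g(15,9)=455 g(15,11)=105 g(15,13)=15 g(15,15)=1
t=16: g(16,-2)=7072 g(16,0)=11050 g(16,2)=10880 g(16,4)=7888 g(16,6)=4352 g(16,8)=1819 g(16,10)=560 g(16,12)=120 g(16,14)=16 g(16,16)=1
Paths never hitting -4: Σ_s g(16,s) = 43758
Paths hitting -4: 2^16 - 43758 = 21778
P = 21778/65536 = 10889/32768

Answer: 10889/32768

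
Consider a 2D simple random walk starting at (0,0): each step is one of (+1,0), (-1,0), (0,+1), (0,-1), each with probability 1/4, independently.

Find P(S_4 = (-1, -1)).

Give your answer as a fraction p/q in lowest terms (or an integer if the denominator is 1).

Let h be the number of horizontal steps (so 4-h are vertical). To end at (-1,-1) need (h-1)/2 right-steps and ((4-h)-1)/2 up-steps.
Sum over h with 1 ≤ h ≤ 3, h ≡ 1 (mod 2), 4-h ≡ 1 (mod 2):
h=1: C(4,1)·C(1,0)·C(3,1) = 4·1·3 = 12
h=3: C(4,3)·C(3,1)·C(1,0) = 4·3·1 = 12
Total favorable: 24
Total paths: 4^4 = 256
P = 24/256 = 3/32

Answer: 3/32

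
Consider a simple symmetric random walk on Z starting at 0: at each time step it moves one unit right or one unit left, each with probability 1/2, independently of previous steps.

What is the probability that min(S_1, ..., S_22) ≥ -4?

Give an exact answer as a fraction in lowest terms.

Let f(t,s) = #length-t paths at position s with S_1..S_t all ≥ -4.
f(t,s) = f(t-1,s-1) + f(t-1,s+1) for s ≥ -4; f(t,s) = 0 for s < -4.
t=0: f(0,0)=1
t=1: f(1,-1)=1 f(1,1)=1
t=2: f(2,-2)=1 f(2,0)=2 f(2,2)=1
t=3: f(3,-3)=1 f(3,-1)=3 f(3,1)=3 f(3,3)=1
t=4: f(4,-4)=1 f(4,-2)=4 f(4,0)=6 f(4,2)=4 f(4,4)=1
t=5: f(5,-3)=5 f(5,-1)=10 f(5,1)=10 f(5,3)=5 f(5,5)=1
t=6: f(6,-4)=5 f(6,-2)=15 f(6,0)=20 f(6,2)=15 f(6,4)=6 f(6,6)=1
t=7: f(7,-3)=20 f(7,-1)=35 f(7,1)=35 f(7,3)=21 f(7,5)=7 f(7,7)=1
t=8: f(8,-4)=20 f(8,-2)=55 f(8,0)=70 f(8,2)=56 f(8,4)=28 f(8,6)=8 f(8,8)=1
t=9: f(9,-3)=75 f(9,-1)=125 f(9,1)=126 f(9,3)=84 f(9,5)=36 f(9,7)=9 f(9,9)=1
t=10: f(10,-4)=75 f(10,-2)=200 f(10,0)=251 f(10,2)=210 f(10,4)=120 f(10,6)=45 f(10,8)=10 f(10,10)=1
t=11: f(11,-3)=275 f(11,-1)=451 f(11,1)=461 f(11,3)=330 f(11,5)=165 f(11,7)=55 f(11,9)=11 f(11,11)=1
t=12: f(12,-4)=275 f(12,-2)=726 f(12,0)=912 f(12,2)=791 f(12,4)=495 f(12,6)=220 f(12,8)=66 f(12,10)=12 f(12,12)=1
t=13: f(13,-3)=1001 f(13,-1)=1638 f(13,1)=1703 f(13,3)=1286 f(13,5)=715 f(13,7)=286 f(13,9)=78 f(13,11)=13 f(13,13)=1
t=14: f(14,-4)=1001 f(14,-2)=2639 f(14,0)=3341 f(14,2)=2989 f(14,4)=2001 f(14,6)=1001 f(14,8)=364 f(14,10)=91 f(14,12)=14 f(14,14)=1
t=15: f(15,-3)=3640 f(15,-1)=5980 f(15,1)=6330 f(15,3)=4990 f(15,5)=3002 f(15,7)=1365 f(15,9)=455 f(15,11)=105 f(15,13)=15 f(15,15)=1
t=16: f(16,-4)=3640 f(16,-2)=9620 f(16,0)=12310 f(16,2)=11320 f(16,4)=7992 f(16,6)=4367 f(16,8)=1820 f(16,10)=560 f(16,12)=120 f(16,14)=16 f(16,16)=1
t=17: f(17,-3)=13260 f(17,-1)=21930 f(17,1)=23630 f(17,3)=19312 f(17,5)=12359 f(17,7)=6187 f(17,9)=2380 f(17,11)=680 f(17,13)=136 f(17,15)=17 f(17,17)=1
t=18: f(18,-4)=13260 f(18,-2)=35190 f(18,0)=45560 f(18,2)=42942 f(18,4)=31671 f(18,6)=18546 f(18,8)=8567 f(18,10)=3060 f(18,12)=816 f(18,14)=153 f(18,16)=18 f(18,18)=1
t=19: f(19,-3)=48450 f(19,-1)=80750 f(19,1)=88502 f(19,3)=74613 f(19,5)=50217 f(19,7)=27113 f(19,9)=11627 f(19,11)=3876 f(19,13)=969 f(19,15)=171 f(19,17)=19 f(19,19)=1
t=20: f(20,-4)=48450 f(20,-2)=129200 f(20,0)=169252 f(20,2)=163115 f(20,4)=124830 f(20,6)=77330 f(20,8)=38740 f(20,10)=15503 f(20,12)=4845 f(20,14)=1140 f(20,16)=190 f(20,18)=20 f(20,20)=1
t=21: f(21,-3)=177650 f(21,-1)=298452 f(21,1)=332367 f(21,3)=287945 f(21,5)=202160 f(21,7)=116070 f(21,9)=54243 f(21,11)=20348 f(21,13)=5985 f(21,15)=1330 f(21,17)=210 f(21,19)=21 f(21,21)=1
t=22: f(22,-4)=177650 f(22,-2)=476102 f(22,0)=630819 f(22,2)=620312 f(22,4)=490105 f(22,6)=318230 f(22,8)=170313 f(22,10)=74591 f(22,12)=26333 f(22,14)=7315 f(22,16)=1540 f(22,18)=231 f(22,20)=22 f(22,22)=1
Σ_s f(22,s) = 2993564
P = 2993564/4194304 = 748391/1048576

Answer: 748391/1048576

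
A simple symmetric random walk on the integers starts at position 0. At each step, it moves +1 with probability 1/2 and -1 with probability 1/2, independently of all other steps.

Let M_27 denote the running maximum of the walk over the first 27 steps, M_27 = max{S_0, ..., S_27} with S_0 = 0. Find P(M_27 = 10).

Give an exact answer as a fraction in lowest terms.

Let M_27 = max(S_0,...,S_27). Use the reflection principle: for j ≥ 1, #{paths with M_27 ≥ j} = #{S_27 ≥ j} + #{S_27 ≥ j+1}.
By reflection, #{M_27 ≥ 10} = #{S_27 ≥ 10} + #{S_27 ≥ 11} = 3505699 + 3505699 = 7011398.
#{M_27 ≥ 11} = #{S_27 ≥ 11} + #{S_27 ≥ 12} = 3505699 + 1285624 = 4791323.
#{M_27 = 10} = 7011398 - 4791323 = 2220075.
P(M_27 = 10) = 2220075/134217728 = 2220075/134217728

Answer: 2220075/134217728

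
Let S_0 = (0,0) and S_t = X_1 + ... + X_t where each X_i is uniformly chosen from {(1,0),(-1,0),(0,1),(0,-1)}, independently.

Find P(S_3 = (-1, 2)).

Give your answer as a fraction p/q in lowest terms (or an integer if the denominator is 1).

Let h be the number of horizontal steps (so 3-h are vertical). To end at (-1,2) need (h-1)/2 right-steps and ((3-h)+2)/2 up-steps.
Sum over h with 1 ≤ h ≤ 1, h ≡ 1 (mod 2), 3-h ≡ 0 (mod 2):
h=1: C(3,1)·C(1,0)·C(2,2) = 3·1·1 = 3
Total favorable: 3
Total paths: 4^3 = 64
P = 3/64 = 3/64

Answer: 3/64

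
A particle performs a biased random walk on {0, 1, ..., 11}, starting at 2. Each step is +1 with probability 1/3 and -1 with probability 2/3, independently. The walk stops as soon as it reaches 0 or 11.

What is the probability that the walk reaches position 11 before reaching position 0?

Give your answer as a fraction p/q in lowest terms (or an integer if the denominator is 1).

Biased walk: p = 1/3, q = 2/3, r = q/p = 2
Gambler's ruin: P(hit 11 before 0 | start at 2) = (1 - r^a)/(1 - r^N)
r^2 = 4; r^11 = 2048
P = (1 - 4) / (1 - 2048) = -3 / -2047 = 3/2047

Answer: 3/2047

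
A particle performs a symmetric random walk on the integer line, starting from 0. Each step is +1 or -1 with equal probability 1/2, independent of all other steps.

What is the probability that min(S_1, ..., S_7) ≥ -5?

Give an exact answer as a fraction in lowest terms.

Answer: 63/64

Derivation:
Let f(t,s) = #length-t paths at position s with S_1..S_t all ≥ -5.
f(t,s) = f(t-1,s-1) + f(t-1,s+1) for s ≥ -5; f(t,s) = 0 for s < -5.
t=0: f(0,0)=1
t=1: f(1,-1)=1 f(1,1)=1
t=2: f(2,-2)=1 f(2,0)=2 f(2,2)=1
t=3: f(3,-3)=1 f(3,-1)=3 f(3,1)=3 f(3,3)=1
t=4: f(4,-4)=1 f(4,-2)=4 f(4,0)=6 f(4,2)=4 f(4,4)=1
t=5: f(5,-5)=1 f(5,-3)=5 f(5,-1)=10 f(5,1)=10 f(5,3)=5 f(5,5)=1
t=6: f(6,-4)=6 f(6,-2)=15 f(6,0)=20 f(6,2)=15 f(6,4)=6 f(6,6)=1
t=7: f(7,-5)=6 f(7,-3)=21 f(7,-1)=35 f(7,1)=35 f(7,3)=21 f(7,5)=7 f(7,7)=1
Σ_s f(7,s) = 126
P = 126/128 = 63/64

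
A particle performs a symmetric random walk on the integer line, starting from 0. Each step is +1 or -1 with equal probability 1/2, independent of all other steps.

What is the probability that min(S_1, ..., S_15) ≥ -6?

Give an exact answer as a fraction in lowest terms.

Answer: 30251/32768

Derivation:
Let f(t,s) = #length-t paths at position s with S_1..S_t all ≥ -6.
f(t,s) = f(t-1,s-1) + f(t-1,s+1) for s ≥ -6; f(t,s) = 0 for s < -6.
t=0: f(0,0)=1
t=1: f(1,-1)=1 f(1,1)=1
t=2: f(2,-2)=1 f(2,0)=2 f(2,2)=1
t=3: f(3,-3)=1 f(3,-1)=3 f(3,1)=3 f(3,3)=1
t=4: f(4,-4)=1 f(4,-2)=4 f(4,0)=6 f(4,2)=4 f(4,4)=1
t=5: f(5,-5)=1 f(5,-3)=5 f(5,-1)=10 f(5,1)=10 f(5,3)=5 f(5,5)=1
t=6: f(6,-6)=1 f(6,-4)=6 f(6,-2)=15 f(6,0)=20 f(6,2)=15 f(6,4)=6 f(6,6)=1
t=7: f(7,-5)=7 f(7,-3)=21 f(7,-1)=35 f(7,1)=35 f(7,3)=21 f(7,5)=7 f(7,7)=1
t=8: f(8,-6)=7 f(8,-4)=28 f(8,-2)=56 f(8,0)=70 f(8,2)=56 f(8,4)=28 f(8,6)=8 f(8,8)=1
t=9: f(9,-5)=35 f(9,-3)=84 f(9,-1)=126 f(9,1)=126 f(9,3)=84 f(9,5)=36 f(9,7)=9 f(9,9)=1
t=10: f(10,-6)=35 f(10,-4)=119 f(10,-2)=210 f(10,0)=252 f(10,2)=210 f(10,4)=120 f(10,6)=45 f(10,8)=10 f(10,10)=1
t=11: f(11,-5)=154 f(11,-3)=329 f(11,-1)=462 f(11,1)=462 f(11,3)=330 f(11,5)=165 f(11,7)=55 f(11,9)=11 f(11,11)=1
t=12: f(12,-6)=154 f(12,-4)=483 f(12,-2)=791 f(12,0)=924 f(12,2)=792 f(12,4)=495 f(12,6)=220 f(12,8)=66 f(12,10)=12 f(12,12)=1
t=13: f(13,-5)=637 f(13,-3)=1274 f(13,-1)=1715 f(13,1)=1716 f(13,3)=1287 f(13,5)=715 f(13,7)=286 f(13,9)=78 f(13,11)=13 f(13,13)=1
t=14: f(14,-6)=637 f(14,-4)=1911 f(14,-2)=2989 f(14,0)=3431 f(14,2)=3003 f(14,4)=2002 f(14,6)=1001 f(14,8)=364 f(14,10)=91 f(14,12)=14 f(14,14)=1
t=15: f(15,-5)=2548 f(15,-3)=4900 f(15,-1)=6420 f(15,1)=6434 f(15,3)=5005 f(15,5)=3003 f(15,7)=1365 f(15,9)=455 f(15,11)=105 f(15,13)=15 f(15,15)=1
Σ_s f(15,s) = 30251
P = 30251/32768 = 30251/32768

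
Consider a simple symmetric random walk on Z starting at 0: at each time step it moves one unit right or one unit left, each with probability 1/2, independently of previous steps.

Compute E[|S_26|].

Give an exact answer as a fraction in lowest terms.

S_26 takes values m ≡ 0 (mod 2) with |m| ≤ 26; P(S_26=m) = C(26,(26+m)/2)/2^26.
Total paths: 2^26 = 67108864
Distribution: P(S=-26)=1/67108864, P(S=-24)=26/67108864, P(S=-22)=325/67108864, P(S=-20)=2600/67108864, P(S=-18)=14950/67108864, P(S=-16)=65780/67108864, P(S=-14)=230230/67108864, P(S=-12)=657800/67108864, P(S=-10)=1562275/67108864, P(S=-8)=3124550/67108864, P(S=-6)=5311735/67108864, P(S=-4)=7726160/67108864, P(S=-2)=9657700/67108864, P(S=0)=10400600/67108864, P(S=2)=9657700/67108864, P(S=4)=7726160/67108864, P(S=6)=5311735/67108864, P(S=8)=3124550/67108864, P(S=10)=1562275/67108864, P(S=12)=657800/67108864, P(S=14)=230230/67108864, P(S=16)=65780/67108864, P(S=18)=14950/67108864, P(S=20)=2600/67108864, P(S=22)=325/67108864, P(S=24)=26/67108864, P(S=26)=1/67108864
E[|S_26|] = Σ_m |m|·P(S_26=m) = 270415600/67108864 = 16900975/4194304

Answer: 16900975/4194304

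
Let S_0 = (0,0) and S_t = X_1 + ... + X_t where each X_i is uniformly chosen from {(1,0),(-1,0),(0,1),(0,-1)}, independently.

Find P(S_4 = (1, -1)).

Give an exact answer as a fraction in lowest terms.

Let h be the number of horizontal steps (so 4-h are vertical). To end at (1,-1) need (h+1)/2 right-steps and ((4-h)-1)/2 up-steps.
Sum over h with 1 ≤ h ≤ 3, h ≡ 1 (mod 2), 4-h ≡ 1 (mod 2):
h=1: C(4,1)·C(1,1)·C(3,1) = 4·1·3 = 12
h=3: C(4,3)·C(3,2)·C(1,0) = 4·3·1 = 12
Total favorable: 24
Total paths: 4^4 = 256
P = 24/256 = 3/32

Answer: 3/32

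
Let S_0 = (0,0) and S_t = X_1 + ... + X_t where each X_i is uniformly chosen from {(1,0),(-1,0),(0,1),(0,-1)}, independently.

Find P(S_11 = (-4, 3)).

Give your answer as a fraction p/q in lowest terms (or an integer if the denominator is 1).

Answer: 12705/2097152

Derivation:
Let h be the number of horizontal steps (so 11-h are vertical). To end at (-4,3) need (h-4)/2 right-steps and ((11-h)+3)/2 up-steps.
Sum over h with 4 ≤ h ≤ 8, h ≡ 0 (mod 2), 11-h ≡ 1 (mod 2):
h=4: C(11,4)·C(4,0)·C(7,5) = 330·1·21 = 6930
h=6: C(11,6)·C(6,1)·C(5,4) = 462·6·5 = 13860
h=8: C(11,8)·C(8,2)·C(3,3) = 165·28·1 = 4620
Total favorable: 25410
Total paths: 4^11 = 4194304
P = 25410/4194304 = 12705/2097152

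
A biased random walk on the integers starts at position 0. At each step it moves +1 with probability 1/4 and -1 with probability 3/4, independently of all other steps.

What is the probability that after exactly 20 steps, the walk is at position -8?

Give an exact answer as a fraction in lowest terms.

Answer: 23173484805/137438953472

Derivation:
To reach position -8 after 20 steps: need 6 steps of +1 and 14 steps of -1.
Number of such sequences: C(20,6) = 38760
Each has probability (1/4)^6 · (3/4)^14 = 4782969/1099511627776
P = 38760 · 4782969/1099511627776 = 23173484805/137438953472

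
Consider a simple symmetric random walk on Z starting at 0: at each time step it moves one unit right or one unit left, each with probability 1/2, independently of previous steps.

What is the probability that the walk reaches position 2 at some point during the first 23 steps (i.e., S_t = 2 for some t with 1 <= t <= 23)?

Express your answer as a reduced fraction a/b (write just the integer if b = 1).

Answer: 1421113/2097152

Derivation:
Count via complement. Let g(t,s) = #length-t paths at position s with S_1..S_t all ≠ 2.
g(t,s) = g(t-1,s-1) + g(t-1,s+1) for s ≠ 2; g(t,2) = 0.
t=0: g(0,0)=1
t=1: g(1,-1)=1 g(1,1)=1
t=2: g(2,-2)=1 g(2,0)=2
t=3: g(3,-3)=1 g(3,-1)=3 g(3,1)=2
t=4: g(4,-4)=1 g(4,-2)=4 g(4,0)=5
t=5: g(5,-5)=1 g(5,-3)=5 g(5,-1)=9 g(5,1)=5
t=6: g(6,-6)=1 g(6,-4)=6 g(6,-2)=14 g(6,0)=14
t=7: g(7,-7)=1 g(7,-5)=7 g(7,-3)=20 g(7,-1)=28 g(7,1)=14
t=8: g(8,-8)=1 g(8,-6)=8 g(8,-4)=27 g(8,-2)=48 g(8,0)=42
t=9: g(9,-9)=1 g(9,-7)=9 g(9,-5)=35 g(9,-3)=75 g(9,-1)=90 g(9,1)=42
t=10: g(10,-10)=1 g(10,-8)=10 g(10,-6)=44 g(10,-4)=110 g(10,-2)=165 g(10,0)=132
t=11: g(11,-11)=1 g(11,-9)=11 g(11,-7)=54 g(11,-5)=154 g(11,-3)=275 g(11,-1)=297 g(11,1)=132
t=12: g(12,-12)=1 g(12,-10)=12 g(12,-8)=65 g(12,-6)=208 g(12,-4)=429 g(12,-2)=572 g(12,0)=429
t=13: g(13,-13)=1 g(13,-11)=13 g(13,-9)=77 g(13,-7)=273 g(13,-5)=637 g(13,-3)=1001 g(13,-1)=1001 g(13,1)=429
t=14: g(14,-14)=1 g(14,-12)=14 g(14,-10)=90 g(14,-8)=350 g(14,-6)=910 g(14,-4)=1638 g(14,-2)=2002 g(14,0)=1430
t=15: g(15,-15)=1 g(15,-13)=15 g(15,-11)=104 g(15,-9)=440 g(15,-7)=1260 g(15,-5)=2548 g(15,-3)=3640 g(15,-1)=3432 g(15,1)=1430
t=16: g(16,-16)=1 g(16,-14)=16 g(16,-12)=119 g(16,-10)=544 g(16,-8)=1700 g(16,-6)=3808 g(16,-4)=6188 g(16,-2)=7072 g(16,0)=4862
t=17: g(17,-17)=1 g(17,-15)=17 g(17,-13)=135 g(17,-11)=663 g(17,-9)=2244 g(17,-7)=5508 g(17,-5)=9996 g(17,-3)=13260 g(17,-1)=11934 g(17,1)=4862
t=18: g(18,-18)=1 g(18,-16)=18 g(18,-14)=152 g(18,-12)=798 g(18,-10)=2907 g(18,-8)=7752 g(18,-6)=15504 g(18,-4)=23256 g(18,-2)=25194 g(18,0)=16796
t=19: g(19,-19)=1 g(19,-17)=19 g(19,-15)=170 g(19,-13)=950 g(19,-11)=3705 g(19,-9)=10659 g(19,-7)=23256 g(19,-5)=38760 g(19,-3)=48450 g(19,-1)=41990 g(19,1)=16796
t=20: g(20,-20)=1 g(20,-18)=20 g(20,-16)=189 g(20,-14)=1120 g(20,-12)=4655 g(20,-10)=14364 g(20,-8)=33915 g(20,-6)=62016 g(20,-4)=87210 g(20,-2)=90440 g(20,0)=58786
t=21: g(21,-21)=1 g(21,-19)=21 g(21,-17)=209 g(21,-15)=1309 g(21,-13)=5775 g(21,-11)=19019 g(21,-9)=48279 g(21,-7)=95931 g(21,-5)=149226 g(21,-3)=177650 g(21,-1)=149226 g(21,1)=58786
t=22: g(22,-22)=1 g(22,-20)=22 g(22,-18)=230 g(22,-16)=1518 g(22,-14)=7084 g(22,-12)=24794 g(22,-10)=67298 g(22,-8)=144210 g(22,-6)=245157 g(22,-4)=326876 g(22,-2)=326876 g(22,0)=208012
t=23: g(23,-23)=1 g(23,-21)=23 g(23,-19)=252 g(23,-17)=1748 g(23,-15)=8602 g(23,-13)=31878 g(23,-11)=92092 g(23,-9)=211508 g(23,-7)=389367 g(23,-5)=572033 g(23,-3)=653752 g(23,-1)=534888 g(23,1)=208012
Paths never hitting 2: Σ_s g(23,s) = 2704156
Paths hitting 2: 2^23 - 2704156 = 5684452
P = 5684452/8388608 = 1421113/2097152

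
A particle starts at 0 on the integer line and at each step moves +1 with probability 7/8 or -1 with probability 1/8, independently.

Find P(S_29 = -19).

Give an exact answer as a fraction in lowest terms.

Answer: 1995915285/154742504910672534362390528

Derivation:
To reach position -19 after 29 steps: need 5 steps of +1 and 24 steps of -1.
Number of such sequences: C(29,5) = 118755
Each has probability (7/8)^5 · (1/8)^24 = 16807/154742504910672534362390528
P = 118755 · 16807/154742504910672534362390528 = 1995915285/154742504910672534362390528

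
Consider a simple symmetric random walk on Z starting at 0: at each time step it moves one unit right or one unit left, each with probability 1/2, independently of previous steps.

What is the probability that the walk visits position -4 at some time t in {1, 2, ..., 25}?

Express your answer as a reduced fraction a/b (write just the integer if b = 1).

Answer: 1779879/4194304

Derivation:
Count via complement. Let g(t,s) = #length-t paths at position s with S_1..S_t all ≠ -4.
g(t,s) = g(t-1,s-1) + g(t-1,s+1) for s ≠ -4; g(t,-4) = 0.
t=0: g(0,0)=1
t=1: g(1,-1)=1 g(1,1)=1
t=2: g(2,-2)=1 g(2,0)=2 g(2,2)=1
t=3: g(3,-3)=1 g(3,-1)=3 g(3,1)=3 g(3,3)=1
t=4: g(4,-2)=4 g(4,0)=6 g(4,2)=4 g(4,4)=1
t=5: g(5,-3)=4 g(5,-1)=10 g(5,1)=10 g(5,3)=5 g(5,5)=1
t=6: g(6,-2)=14 g(6,0)=20 g(6,2)=15 g(6,4)=6 g(6,6)=1
t=7: g(7,-3)=14 g(7,-1)=34 g(7,1)=35 g(7,3)=21 g(7,5)=7 g(7,7)=1
t=8: g(8,-2)=48 g(8,0)=69 g(8,2)=56 g(8,4)=28 g(8,6)=8 g(8,8)=1
t=9: g(9,-3)=48 g(9,-1)=117 g(9,1)=125 g(9,3)=84 g(9,5)=36 g(9,7)=9 g(9,9)=1
t=10: g(10,-2)=165 g(10,0)=242 g(10,2)=209 g(10,4)=120 g(10,6)=45 g(10,8)=10 g(10,10)=1
t=11: g(11,-3)=165 g(11,-1)=407 g(11,1)=451 g(11,3)=329 g(11,5)=165 g(11,7)=55 g(11,9)=11 g(11,11)=1
t=12: g(12,-2)=572 g(12,0)=858 g(12,2)=780 g(12,4)=494 g(12,6)=220 g(12,8)=66 g(12,10)=12 g(12,12)=1
t=13: g(13,-3)=572 g(13,-1)=1430 g(13,1)=1638 g(13,3)=1274 g(13,5)=714 g(13,7)=286 g(13,9)=78 g(13,11)=13 g(13,13)=1
t=14: g(14,-2)=2002 g(14,0)=3068 g(14,2)=2912 g(14,4)=1988 g(14,6)=1000 g(14,8)=364 g(14,10)=91 g(14,12)=14 g(14,14)=1
t=15: g(15,-3)=2002 g(15,-1)=5070 g(15,1)=5980 g(15,3)=4900 g(15,5)=2988 g(15,7)=1364 g(15,9)=455 g(15,11)=105 g(15,13)=15 g(15,15)=1
t=16: g(16,-2)=7072 g(16,0)=11050 g(16,2)=10880 g(16,4)=7888 g(16,6)=4352 g(16,8)=1819 g(16,10)=560 g(16,12)=120 g(16,14)=16 g(16,16)=1
t=17: g(17,-3)=7072 g(17,-1)=18122 g(17,1)=21930 g(17,3)=18768 g(17,5)=12240 g(17,7)=6171 g(17,9)=2379 g(17,11)=680 g(17,13)=136 g(17,15)=17 g(17,17)=1
t=18: g(18,-2)=25194 g(18,0)=40052 g(18,2)=40698 g(18,4)=31008 g(18,6)=18411 g(18,8)=8550 g(18,10)=3059 g(18,12)=816 g(18,14)=153 g(18,16)=18 g(18,18)=1
t=19: g(19,-3)=25194 g(19,-1)=65246 g(19,1)=80750 g(19,3)=71706 g(19,5)=49419 g(19,7)=26961 g(19,9)=11609 g(19,11)=3875 g(19,13)=969 g(19,15)=171 g(19,17)=19 g(19,19)=1
t=20: g(20,-2)=90440 g(20,0)=145996 g(20,2)=152456 g(20,4)=121125 g(20,6)=76380 g(20,8)=38570 g(20,10)=15484 g(20,12)=4844 g(20,14)=1140 g(20,16)=190 g(20,18)=20 g(20,20)=1
t=21: g(21,-3)=90440 g(21,-1)=236436 g(21,1)=298452 g(21,3)=273581 g(21,5)=197505 g(21,7)=114950 g(21,9)=54054 g(21,11)=20328 g(21,13)=5984 g(21,15)=1330 g(21,17)=210 g(21,19)=21 g(21,21)=1
t=22: g(22,-2)=326876 g(22,0)=534888 g(22,2)=572033 g(22,4)=471086 g(22,6)=312455 g(22,8)=169004 g(22,10)=74382 g(22,12)=26312 g(22,14)=7314 g(22,16)=1540 g(22,18)=231 g(22,20)=22 g(22,22)=1
t=23: g(23,-3)=326876 g(23,-1)=861764 g(23,1)=1106921 g(23,3)=1043119 g(23,5)=783541 g(23,7)=481459 g(23,9)=243386 g(23,11)=100694 g(23,13)=33626 g(23,15)=8854 g(23,17)=1771 g(23,19)=253 g(23,21)=23 g(23,23)=1
t=24: g(24,-2)=1188640 g(24,0)=1968685 g(24,2)=2150040 g(24,4)=1826660 g(24,6)=1265000 g(24,8)=724845 g(24,10)=344080 g(24,12)=134320 g(24,14)=42480 g(24,16)=10625 g(24,18)=2024 g(24,20)=276 g(24,22)=24 g(24,24)=1
t=25: g(25,-3)=1188640 g(25,-1)=3157325 g(25,1)=4118725 g(25,3)=3976700 g(25,5)=3091660 g(25,7)=1989845 g(25,9)=1068925 g(25,11)=478400 g(25,13)=176800 g(25,15)=53105 g(25,17)=12649 g(25,19)=2300 g(25,21)=300 g(25,23)=25 g(25,25)=1
Paths never hitting -4: Σ_s g(25,s) = 19315400
Paths hitting -4: 2^25 - 19315400 = 14239032
P = 14239032/33554432 = 1779879/4194304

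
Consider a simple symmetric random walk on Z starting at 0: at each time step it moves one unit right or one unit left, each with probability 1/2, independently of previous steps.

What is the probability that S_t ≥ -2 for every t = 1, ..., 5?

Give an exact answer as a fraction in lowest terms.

Let f(t,s) = #length-t paths at position s with S_1..S_t all ≥ -2.
f(t,s) = f(t-1,s-1) + f(t-1,s+1) for s ≥ -2; f(t,s) = 0 for s < -2.
t=0: f(0,0)=1
t=1: f(1,-1)=1 f(1,1)=1
t=2: f(2,-2)=1 f(2,0)=2 f(2,2)=1
t=3: f(3,-1)=3 f(3,1)=3 f(3,3)=1
t=4: f(4,-2)=3 f(4,0)=6 f(4,2)=4 f(4,4)=1
t=5: f(5,-1)=9 f(5,1)=10 f(5,3)=5 f(5,5)=1
Σ_s f(5,s) = 25
P = 25/32 = 25/32

Answer: 25/32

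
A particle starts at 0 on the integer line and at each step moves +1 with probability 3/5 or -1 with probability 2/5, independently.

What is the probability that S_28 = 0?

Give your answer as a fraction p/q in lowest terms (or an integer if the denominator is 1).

To be at 0 after 28 steps: need exactly 14 steps of +1 and 14 of -1.
Number of such sequences: C(28,14) = 40116600
Each has probability (3/5)^14 · (2/5)^14 = 78364164096/37252902984619140625
P = 40116600 · 78364164096/37252902984619140625 = 125748153014943744/1490116119384765625

Answer: 125748153014943744/1490116119384765625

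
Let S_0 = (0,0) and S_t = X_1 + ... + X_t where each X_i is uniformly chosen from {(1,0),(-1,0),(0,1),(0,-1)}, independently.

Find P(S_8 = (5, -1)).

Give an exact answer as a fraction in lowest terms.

Answer: 7/2048

Derivation:
Let h be the number of horizontal steps (so 8-h are vertical). To end at (5,-1) need (h+5)/2 right-steps and ((8-h)-1)/2 up-steps.
Sum over h with 5 ≤ h ≤ 7, h ≡ 1 (mod 2), 8-h ≡ 1 (mod 2):
h=5: C(8,5)·C(5,5)·C(3,1) = 56·1·3 = 168
h=7: C(8,7)·C(7,6)·C(1,0) = 8·7·1 = 56
Total favorable: 224
Total paths: 4^8 = 65536
P = 224/65536 = 7/2048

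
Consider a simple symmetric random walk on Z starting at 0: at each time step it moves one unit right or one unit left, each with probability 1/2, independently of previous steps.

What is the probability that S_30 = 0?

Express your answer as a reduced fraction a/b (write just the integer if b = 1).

To return to 0 after 30 steps: need exactly 15 steps of +1 and 15 of -1.
Favorable paths: C(30,15) = 155117520
Total paths: 2^30 = 1073741824
P = 155117520/1073741824 = 9694845/67108864

Answer: 9694845/67108864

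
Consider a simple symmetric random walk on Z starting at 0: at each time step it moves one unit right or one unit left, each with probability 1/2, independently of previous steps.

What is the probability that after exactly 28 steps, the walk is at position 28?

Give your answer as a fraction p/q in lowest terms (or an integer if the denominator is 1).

To reach position 28 after 28 steps: need 28 steps of +1 and 0 of -1.
Favorable paths: C(28,28) = 1
Total paths: 2^28 = 268435456
P = 1/268435456 = 1/268435456

Answer: 1/268435456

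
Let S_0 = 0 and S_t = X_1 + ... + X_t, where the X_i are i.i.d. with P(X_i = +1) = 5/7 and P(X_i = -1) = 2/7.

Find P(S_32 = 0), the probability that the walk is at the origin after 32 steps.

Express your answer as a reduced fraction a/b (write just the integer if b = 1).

Answer: 6010803900000000000000000/1104427674243920646305299201

Derivation:
To be at 0 after 32 steps: need exactly 16 steps of +1 and 16 of -1.
Number of such sequences: C(32,16) = 601080390
Each has probability (5/7)^16 · (2/7)^16 = 10000000000000000/1104427674243920646305299201
P = 601080390 · 10000000000000000/1104427674243920646305299201 = 6010803900000000000000000/1104427674243920646305299201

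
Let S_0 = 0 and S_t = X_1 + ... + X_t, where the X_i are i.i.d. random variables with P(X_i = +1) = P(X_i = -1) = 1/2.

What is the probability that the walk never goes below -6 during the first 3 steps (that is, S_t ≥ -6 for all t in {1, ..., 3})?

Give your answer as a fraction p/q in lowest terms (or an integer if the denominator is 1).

Answer: 1

Derivation:
Let f(t,s) = #length-t paths at position s with S_1..S_t all ≥ -6.
f(t,s) = f(t-1,s-1) + f(t-1,s+1) for s ≥ -6; f(t,s) = 0 for s < -6.
t=0: f(0,0)=1
t=1: f(1,-1)=1 f(1,1)=1
t=2: f(2,-2)=1 f(2,0)=2 f(2,2)=1
t=3: f(3,-3)=1 f(3,-1)=3 f(3,1)=3 f(3,3)=1
Σ_s f(3,s) = 8
P = 8/8 = 1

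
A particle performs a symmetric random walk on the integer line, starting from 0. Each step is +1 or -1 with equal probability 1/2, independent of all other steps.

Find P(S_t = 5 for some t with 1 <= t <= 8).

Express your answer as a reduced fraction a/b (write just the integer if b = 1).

Count via complement. Let g(t,s) = #length-t paths at position s with S_1..S_t all ≠ 5.
g(t,s) = g(t-1,s-1) + g(t-1,s+1) for s ≠ 5; g(t,5) = 0.
t=0: g(0,0)=1
t=1: g(1,-1)=1 g(1,1)=1
t=2: g(2,-2)=1 g(2,0)=2 g(2,2)=1
t=3: g(3,-3)=1 g(3,-1)=3 g(3,1)=3 g(3,3)=1
t=4: g(4,-4)=1 g(4,-2)=4 g(4,0)=6 g(4,2)=4 g(4,4)=1
t=5: g(5,-5)=1 g(5,-3)=5 g(5,-1)=10 g(5,1)=10 g(5,3)=5
t=6: g(6,-6)=1 g(6,-4)=6 g(6,-2)=15 g(6,0)=20 g(6,2)=15 g(6,4)=5
t=7: g(7,-7)=1 g(7,-5)=7 g(7,-3)=21 g(7,-1)=35 g(7,1)=35 g(7,3)=20
t=8: g(8,-8)=1 g(8,-6)=8 g(8,-4)=28 g(8,-2)=56 g(8,0)=70 g(8,2)=55 g(8,4)=20
Paths never hitting 5: Σ_s g(8,s) = 238
Paths hitting 5: 2^8 - 238 = 18
P = 18/256 = 9/128

Answer: 9/128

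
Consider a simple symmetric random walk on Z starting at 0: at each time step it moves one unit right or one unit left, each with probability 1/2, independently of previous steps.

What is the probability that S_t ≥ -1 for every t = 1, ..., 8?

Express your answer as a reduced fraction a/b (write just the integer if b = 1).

Let f(t,s) = #length-t paths at position s with S_1..S_t all ≥ -1.
f(t,s) = f(t-1,s-1) + f(t-1,s+1) for s ≥ -1; f(t,s) = 0 for s < -1.
t=0: f(0,0)=1
t=1: f(1,-1)=1 f(1,1)=1
t=2: f(2,0)=2 f(2,2)=1
t=3: f(3,-1)=2 f(3,1)=3 f(3,3)=1
t=4: f(4,0)=5 f(4,2)=4 f(4,4)=1
t=5: f(5,-1)=5 f(5,1)=9 f(5,3)=5 f(5,5)=1
t=6: f(6,0)=14 f(6,2)=14 f(6,4)=6 f(6,6)=1
t=7: f(7,-1)=14 f(7,1)=28 f(7,3)=20 f(7,5)=7 f(7,7)=1
t=8: f(8,0)=42 f(8,2)=48 f(8,4)=27 f(8,6)=8 f(8,8)=1
Σ_s f(8,s) = 126
P = 126/256 = 63/128

Answer: 63/128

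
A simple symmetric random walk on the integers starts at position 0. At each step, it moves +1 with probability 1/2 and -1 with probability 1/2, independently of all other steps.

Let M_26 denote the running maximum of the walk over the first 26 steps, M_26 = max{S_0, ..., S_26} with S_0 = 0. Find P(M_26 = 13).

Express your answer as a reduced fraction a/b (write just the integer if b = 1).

Answer: 115115/33554432

Derivation:
Let M_26 = max(S_0,...,S_26). Use the reflection principle: for j ≥ 1, #{paths with M_26 ≥ j} = #{S_26 ≥ j} + #{S_26 ≥ j+1}.
By reflection, #{M_26 ≥ 13} = #{S_26 ≥ 13} + #{S_26 ≥ 14} = 313912 + 313912 = 627824.
#{M_26 ≥ 14} = #{S_26 ≥ 14} + #{S_26 ≥ 15} = 313912 + 83682 = 397594.
#{M_26 = 13} = 627824 - 397594 = 230230.
P(M_26 = 13) = 230230/67108864 = 115115/33554432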